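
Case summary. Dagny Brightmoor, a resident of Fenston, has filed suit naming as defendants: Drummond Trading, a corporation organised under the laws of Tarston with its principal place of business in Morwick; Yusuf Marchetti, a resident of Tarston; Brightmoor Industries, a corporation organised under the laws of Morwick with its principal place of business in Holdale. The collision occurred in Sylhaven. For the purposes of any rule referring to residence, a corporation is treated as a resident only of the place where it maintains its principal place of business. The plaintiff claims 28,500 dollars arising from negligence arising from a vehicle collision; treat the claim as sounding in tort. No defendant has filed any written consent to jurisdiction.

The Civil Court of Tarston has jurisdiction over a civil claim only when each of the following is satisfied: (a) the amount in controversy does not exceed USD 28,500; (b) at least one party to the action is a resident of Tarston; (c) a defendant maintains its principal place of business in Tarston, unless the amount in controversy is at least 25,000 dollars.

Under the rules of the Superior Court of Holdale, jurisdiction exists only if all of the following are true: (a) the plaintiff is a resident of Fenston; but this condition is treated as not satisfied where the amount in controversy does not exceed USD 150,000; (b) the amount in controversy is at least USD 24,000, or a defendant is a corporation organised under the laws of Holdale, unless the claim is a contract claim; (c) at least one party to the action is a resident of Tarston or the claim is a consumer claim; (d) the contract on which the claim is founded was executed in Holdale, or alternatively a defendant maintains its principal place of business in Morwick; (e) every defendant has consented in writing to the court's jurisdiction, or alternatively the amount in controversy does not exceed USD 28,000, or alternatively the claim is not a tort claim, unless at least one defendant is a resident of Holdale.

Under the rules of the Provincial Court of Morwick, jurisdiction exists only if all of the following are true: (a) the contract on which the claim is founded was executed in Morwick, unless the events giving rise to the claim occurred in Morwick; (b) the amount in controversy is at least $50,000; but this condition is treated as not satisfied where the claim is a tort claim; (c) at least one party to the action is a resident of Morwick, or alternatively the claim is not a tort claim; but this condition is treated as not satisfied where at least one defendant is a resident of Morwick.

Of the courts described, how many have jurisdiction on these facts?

The Civil Court of Tarston:
  (a) The amount in controversy is USD 28,500, within the USD 28,500 ceiling. Met.
  (b) Yusuf Marchetti resides in Tarston. Condition met.
  (c) The corporate defendant(s) have their principal place of business in Holdale, Morwick, not Tarston. However, the amount in controversy is $28,500, which meets the 25,000 dollars floor, so the 'unless' proviso supplies this condition. Met.
  → All conditions met; jurisdiction exists.
The Superior Court of Holdale:
  (a) The plaintiff resides in Fenston. But the amount in controversy is USD 28,500, within the USD 150,000 ceiling, triggering the carve-out and defeating this condition. Not met.
  (b) The amount in controversy is $28,500, which meets the $24,000 floor — that alternative is enough. Met.
  (c) Yusuf Marchetti resides in Tarston, which satisfies one of the alternatives. Satisfied.
  (d) Drummond Trading has its principal place of business in Morwick — that alternative is enough. Condition met.
  (e) No such written consent has been filed; the amount in controversy is USD 28,500, above the $28,000 ceiling; the claim is a tort claim — none of the alternatives is met. But Brightmoor Industries resides in Holdale, and the 'unless' clause therefore excuses the requirement. Met.
  → Not every requirement is met — no jurisdiction.
The Provincial Court of Morwick:
  (a) No contract (and hence no place of execution) is alleged. Nor does the 'unless' clause help: the operative events occurred in Sylhaven, not Morwick. Fails.
  (b) The amount in controversy is $28,500, below the 50,000 dollars floor. Not satisfied.
  (c) Drummond Trading resides in Morwick, which satisfies one of the alternatives. But the carve-out bites: Drummond Trading resides in Morwick. Condition not met.
  → The court lacks jurisdiction.
Courts with jurisdiction: the Civil Court of Tarston — 1 in total.

1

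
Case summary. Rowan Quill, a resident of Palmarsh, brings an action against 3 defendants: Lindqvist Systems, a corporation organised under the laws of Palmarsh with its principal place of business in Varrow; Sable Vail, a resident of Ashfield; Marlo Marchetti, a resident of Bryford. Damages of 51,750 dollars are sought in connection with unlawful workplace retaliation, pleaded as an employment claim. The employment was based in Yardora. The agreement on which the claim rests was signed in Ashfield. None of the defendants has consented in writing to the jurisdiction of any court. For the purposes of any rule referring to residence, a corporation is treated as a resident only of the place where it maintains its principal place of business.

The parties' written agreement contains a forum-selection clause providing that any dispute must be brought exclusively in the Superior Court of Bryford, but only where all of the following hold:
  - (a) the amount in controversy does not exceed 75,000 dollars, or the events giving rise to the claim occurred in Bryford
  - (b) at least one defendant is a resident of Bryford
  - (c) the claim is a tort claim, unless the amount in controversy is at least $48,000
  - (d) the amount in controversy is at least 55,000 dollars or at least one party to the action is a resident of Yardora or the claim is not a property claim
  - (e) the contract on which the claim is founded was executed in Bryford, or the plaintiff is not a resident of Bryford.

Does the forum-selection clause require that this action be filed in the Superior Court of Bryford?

Yes

The Superior Court of Bryford:
  (a) The amount in controversy is $51,750, within the $75,000 ceiling, so one alternative holds. Condition met.
  (b) Marlo Marchetti resides in Bryford. Satisfied.
  (c) The claim is an employment claim, not a tort claim. However, the amount in controversy is 51,750 dollars, which meets the $48,000 floor, so the 'unless' proviso supplies this condition. Met.
  (d) The claim is an employment claim, not a property claim, so this disjunct is met. Met.
  (e) The plaintiff resides in Palmarsh, which is not Bryford, so one alternative holds. Condition met.
  → The clause applies.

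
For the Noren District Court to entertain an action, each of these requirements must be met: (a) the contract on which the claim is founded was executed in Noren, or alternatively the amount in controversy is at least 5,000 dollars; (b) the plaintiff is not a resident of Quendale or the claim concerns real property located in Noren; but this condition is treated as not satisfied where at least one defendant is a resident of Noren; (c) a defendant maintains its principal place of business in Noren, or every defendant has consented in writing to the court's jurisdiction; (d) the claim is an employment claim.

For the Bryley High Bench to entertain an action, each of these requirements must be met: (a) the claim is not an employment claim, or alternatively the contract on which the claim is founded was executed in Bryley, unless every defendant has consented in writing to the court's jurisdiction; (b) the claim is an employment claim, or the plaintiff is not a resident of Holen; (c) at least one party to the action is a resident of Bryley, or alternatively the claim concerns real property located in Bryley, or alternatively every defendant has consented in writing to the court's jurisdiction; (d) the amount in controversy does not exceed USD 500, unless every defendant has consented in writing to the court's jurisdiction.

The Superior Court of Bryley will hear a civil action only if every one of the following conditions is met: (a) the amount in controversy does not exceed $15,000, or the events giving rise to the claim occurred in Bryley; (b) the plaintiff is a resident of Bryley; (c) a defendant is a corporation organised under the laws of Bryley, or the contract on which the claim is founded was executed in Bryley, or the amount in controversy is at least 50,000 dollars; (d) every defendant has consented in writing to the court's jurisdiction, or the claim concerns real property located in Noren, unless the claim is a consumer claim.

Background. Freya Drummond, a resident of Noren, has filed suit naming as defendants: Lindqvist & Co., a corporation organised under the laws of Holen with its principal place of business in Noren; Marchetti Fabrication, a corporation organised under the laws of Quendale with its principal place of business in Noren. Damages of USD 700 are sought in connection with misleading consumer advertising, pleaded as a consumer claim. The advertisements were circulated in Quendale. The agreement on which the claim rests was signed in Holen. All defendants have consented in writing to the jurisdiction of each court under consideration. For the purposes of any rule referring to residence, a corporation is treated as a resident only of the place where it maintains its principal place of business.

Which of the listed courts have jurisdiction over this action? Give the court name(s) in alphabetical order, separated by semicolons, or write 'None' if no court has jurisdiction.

the Bryley High Bench

The Noren District Court:
  (a) The contract was executed in Holen, not Noren; the amount in controversy is $700, below the USD 5,000 floor — no alternative holds. Not satisfied.
  (b) The plaintiff resides in Noren, which is not Quendale, which satisfies one of the alternatives. But Lindqvist & Co. resides in Noren, triggering the carve-out and defeating this condition. Fails.
  (c) Lindqvist & Co. has its principal place of business in Noren, so this disjunct is met. Met.
  (d) The claim is a consumer claim, not an employment claim. Not satisfied.
  → The court lacks jurisdiction.
The Bryley High Bench:
  (a) The claim is a consumer claim, not an employment claim, so one alternative holds. Condition met.
  (b) The plaintiff resides in Noren, which is not Holen, so this disjunct is met. Met.
  (c) Every defendant has filed written consent, which satisfies one of the alternatives. Condition met.
  (d) The amount in controversy is 700 dollars, above the USD 500 ceiling. The proviso rescues it, though: every defendant has filed written consent. Met.
  → All conditions met; jurisdiction exists.
The Superior Court of Bryley:
  (a) The amount in controversy is USD 700, within the 15,000 dollars ceiling — that alternative is enough. Condition met.
  (b) The plaintiff resides in Noren, not Bryley. Fails.
  (c) The corporate defendant(s) are organised in Holen, Quendale, not Bryley; the contract was executed in Holen, not Bryley; the amount in controversy is $700, below the $50,000 floor — none of the alternatives is met. Fails.
  (d) Every defendant has filed written consent — that alternative is enough. Condition met.
  → No jurisdiction.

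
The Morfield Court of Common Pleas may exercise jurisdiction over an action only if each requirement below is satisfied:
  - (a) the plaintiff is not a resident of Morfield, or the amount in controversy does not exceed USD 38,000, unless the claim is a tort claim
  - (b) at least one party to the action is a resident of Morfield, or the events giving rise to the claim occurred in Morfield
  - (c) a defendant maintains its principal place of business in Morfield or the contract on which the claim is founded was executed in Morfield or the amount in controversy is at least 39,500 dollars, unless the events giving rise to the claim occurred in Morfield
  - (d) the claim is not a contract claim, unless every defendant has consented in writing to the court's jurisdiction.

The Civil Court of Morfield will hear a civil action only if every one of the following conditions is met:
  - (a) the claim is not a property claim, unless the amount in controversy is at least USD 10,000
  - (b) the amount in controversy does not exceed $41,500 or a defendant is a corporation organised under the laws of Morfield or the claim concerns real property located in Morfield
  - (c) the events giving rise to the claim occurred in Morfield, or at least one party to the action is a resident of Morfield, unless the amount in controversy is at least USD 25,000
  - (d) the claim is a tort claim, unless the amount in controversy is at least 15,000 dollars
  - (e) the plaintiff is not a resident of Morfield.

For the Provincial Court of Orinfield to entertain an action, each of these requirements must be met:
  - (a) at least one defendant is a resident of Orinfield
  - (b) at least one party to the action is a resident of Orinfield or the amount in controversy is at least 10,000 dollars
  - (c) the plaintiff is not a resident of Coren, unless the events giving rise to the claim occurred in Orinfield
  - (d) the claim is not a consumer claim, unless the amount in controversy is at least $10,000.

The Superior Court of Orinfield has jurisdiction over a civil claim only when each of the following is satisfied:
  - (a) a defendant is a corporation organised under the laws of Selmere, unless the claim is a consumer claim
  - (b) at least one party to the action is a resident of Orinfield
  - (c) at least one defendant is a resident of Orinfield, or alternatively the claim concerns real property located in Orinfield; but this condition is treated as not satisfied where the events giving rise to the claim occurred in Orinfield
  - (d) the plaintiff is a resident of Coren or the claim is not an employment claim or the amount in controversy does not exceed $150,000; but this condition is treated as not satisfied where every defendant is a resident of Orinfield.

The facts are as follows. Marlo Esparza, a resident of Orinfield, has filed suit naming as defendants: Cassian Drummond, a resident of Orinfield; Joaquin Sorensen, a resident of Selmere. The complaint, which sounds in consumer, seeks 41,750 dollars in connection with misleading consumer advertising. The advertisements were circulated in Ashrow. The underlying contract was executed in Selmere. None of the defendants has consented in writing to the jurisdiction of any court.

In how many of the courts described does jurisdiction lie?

The Morfield Court of Common Pleas:
  (a) The plaintiff resides in Orinfield, which is not Morfield, so one alternative holds. Satisfied.
  (b) No party resides in Morfield; the operative events occurred in Ashrow, not Morfield — no alternative holds. Not satisfied.
  (c) The amount in controversy is USD 41,750, which meets the USD 39,500 floor, so one alternative holds. Satisfied.
  (d) The claim is a consumer claim, not a contract claim. Satisfied.
  → No jurisdiction.
The Civil Court of Morfield:
  (a) The claim is a consumer claim, not a property claim. Satisfied.
  (b) The amount in controversy is USD 41,750, above the USD 41,500 ceiling; no defendant is a corporation; the claim does not concern real property — every alternative fails. Not satisfied.
  (c) The operative events occurred in Ashrow, not Morfield; no party resides in Morfield — none of the alternatives is met. But the amount in controversy is $41,750, which meets the USD 25,000 floor, and the 'unless' clause therefore excuses the requirement. Satisfied.
  (d) The claim is a consumer claim, not a tort claim. The proviso rescues it, though: the amount in controversy is 41,750 dollars, which meets the 15,000 dollars floor. Satisfied.
  (e) The plaintiff resides in Orinfield, which is not Morfield. Satisfied.
  → At least one condition fails; no jurisdiction.
The Provincial Court of Orinfield:
  (a) Cassian Drummond resides in Orinfield. Met.
  (b) Marlo Esparza resides in Orinfield, so this disjunct is met. Met.
  (c) The plaintiff resides in Orinfield, which is not Coren. Satisfied.
  (d) The claim is a consumer claim. But the amount in controversy is $41,750, which meets the $10,000 floor, and the 'unless' clause therefore excuses the requirement. Met.
  → Jurisdiction lies.
The Superior Court of Orinfield:
  (a) No defendant is a corporation. However, the claim is a consumer claim, so the 'unless' proviso supplies this condition. Met.
  (b) Marlo Esparza resides in Orinfield. Condition met.
  (c) Cassian Drummond resides in Orinfield — that alternative is enough. The carve-out does not apply: the operative events occurred in Ashrow, not Orinfield. Met.
  (d) The claim is a consumer claim, not an employment claim — that alternative is enough. The carve-out does not apply: the defendants reside as follows — Cassian Drummond in Orinfield, Joaquin Sorensen in Selmere — not all in Orinfield. Satisfied.
  → Every requirement is satisfied — jurisdiction.
Courts with jurisdiction: the Provincial Court of Orinfield, the Superior Court of Orinfield — 2 in total.

2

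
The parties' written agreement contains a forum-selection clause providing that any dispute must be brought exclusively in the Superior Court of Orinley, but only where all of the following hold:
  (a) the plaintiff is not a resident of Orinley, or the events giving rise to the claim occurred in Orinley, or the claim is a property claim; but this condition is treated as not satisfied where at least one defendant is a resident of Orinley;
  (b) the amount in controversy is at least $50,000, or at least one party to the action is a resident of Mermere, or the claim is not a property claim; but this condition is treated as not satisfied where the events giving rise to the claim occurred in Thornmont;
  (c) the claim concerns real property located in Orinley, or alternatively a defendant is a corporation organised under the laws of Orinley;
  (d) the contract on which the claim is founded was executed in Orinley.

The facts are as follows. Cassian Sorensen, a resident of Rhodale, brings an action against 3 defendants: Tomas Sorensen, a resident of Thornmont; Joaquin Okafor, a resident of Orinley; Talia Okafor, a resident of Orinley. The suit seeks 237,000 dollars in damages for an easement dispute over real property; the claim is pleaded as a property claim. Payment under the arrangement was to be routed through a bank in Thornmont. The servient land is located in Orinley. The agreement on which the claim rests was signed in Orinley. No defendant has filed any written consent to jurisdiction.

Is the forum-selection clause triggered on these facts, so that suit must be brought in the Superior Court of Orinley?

No

The Superior Court of Orinley:
  (a) The plaintiff resides in Rhodale, which is not Orinley, so one alternative holds. But the carve-out bites: Joaquin Okafor resides in Orinley. Not met.
  (b) The amount in controversy is $237,000, which meets the USD 50,000 floor, so this disjunct is met. The exception is not triggered, since the operative events occurred in Orinley, not Thornmont. Satisfied.
  (c) The property lies in Orinley, so this disjunct is met. Met.
  (d) The contract was executed in Orinley. Satisfied.
  → The clause does not apply.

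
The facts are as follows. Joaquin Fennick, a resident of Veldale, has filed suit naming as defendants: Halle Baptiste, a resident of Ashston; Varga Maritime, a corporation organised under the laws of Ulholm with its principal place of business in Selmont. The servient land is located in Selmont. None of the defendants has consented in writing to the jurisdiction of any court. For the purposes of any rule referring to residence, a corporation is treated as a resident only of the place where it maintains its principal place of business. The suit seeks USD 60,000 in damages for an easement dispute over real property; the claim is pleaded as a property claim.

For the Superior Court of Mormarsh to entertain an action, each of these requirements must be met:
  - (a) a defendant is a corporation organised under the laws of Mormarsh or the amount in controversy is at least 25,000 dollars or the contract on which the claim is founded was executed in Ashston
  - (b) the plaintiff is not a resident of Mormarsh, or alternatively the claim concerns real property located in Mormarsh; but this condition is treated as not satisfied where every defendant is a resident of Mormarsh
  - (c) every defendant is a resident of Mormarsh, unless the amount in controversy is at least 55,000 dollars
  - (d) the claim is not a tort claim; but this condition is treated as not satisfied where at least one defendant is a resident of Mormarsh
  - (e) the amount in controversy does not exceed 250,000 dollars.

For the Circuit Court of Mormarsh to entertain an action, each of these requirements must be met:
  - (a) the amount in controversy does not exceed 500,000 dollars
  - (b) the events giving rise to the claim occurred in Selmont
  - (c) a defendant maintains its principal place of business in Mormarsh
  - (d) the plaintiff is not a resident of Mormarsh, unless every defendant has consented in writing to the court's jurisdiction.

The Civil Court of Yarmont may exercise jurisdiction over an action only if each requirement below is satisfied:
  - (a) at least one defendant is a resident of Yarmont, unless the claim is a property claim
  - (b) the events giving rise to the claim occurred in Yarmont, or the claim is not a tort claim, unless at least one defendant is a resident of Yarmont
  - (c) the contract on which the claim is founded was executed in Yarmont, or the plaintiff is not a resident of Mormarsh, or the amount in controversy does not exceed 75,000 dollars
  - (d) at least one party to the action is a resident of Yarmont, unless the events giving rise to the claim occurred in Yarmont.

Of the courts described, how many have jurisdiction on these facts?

1

The Superior Court of Mormarsh:
  (a) The amount in controversy is USD 60,000, which meets the USD 25,000 floor, which satisfies one of the alternatives. Condition met.
  (b) The plaintiff resides in Veldale, which is not Mormarsh — that alternative is enough. And the carve-out is inapplicable — the defendants reside as follows — Halle Baptiste in Ashston, Varga Maritime in Selmont — not all in Mormarsh. Condition met.
  (c) The defendants reside as follows — Halle Baptiste in Ashston, Varga Maritime in Selmont — not all in Mormarsh. The proviso rescues it, though: the amount in controversy is USD 60,000, which meets the $55,000 floor. Met.
  (d) The claim is a property claim, not a tort claim. The exception is not triggered, since no defendant resides in Mormarsh (they reside in Ashston, Selmont). Condition met.
  (e) The amount in controversy is $60,000, within the USD 250,000 ceiling. Met.
  → The court has jurisdiction.
The Circuit Court of Mormarsh:
  (a) The amount in controversy is USD 60,000, within the $500,000 ceiling. Met.
  (b) The operative events occurred in Selmont. Met.
  (c) The corporate defendant(s) have their principal place of business in Selmont, not Mormarsh. Condition not met.
  (d) The plaintiff resides in Veldale, which is not Mormarsh. Condition met.
  → At least one condition fails; no jurisdiction.
The Civil Court of Yarmont:
  (a) No defendant resides in Yarmont (they reside in Ashston, Selmont). The proviso rescues it, though: the claim is a property claim. Condition met.
  (b) The claim is a property claim, not a tort claim, so this disjunct is met. Met.
  (c) The plaintiff resides in Veldale, which is not Mormarsh, so one alternative holds. Met.
  (d) No party resides in Yarmont. Nor does the 'unless' clause help: the operative events occurred in Selmont, not Yarmont. Not satisfied.
  → The court lacks jurisdiction.
Courts with jurisdiction: the Superior Court of Mormarsh — 1 in total.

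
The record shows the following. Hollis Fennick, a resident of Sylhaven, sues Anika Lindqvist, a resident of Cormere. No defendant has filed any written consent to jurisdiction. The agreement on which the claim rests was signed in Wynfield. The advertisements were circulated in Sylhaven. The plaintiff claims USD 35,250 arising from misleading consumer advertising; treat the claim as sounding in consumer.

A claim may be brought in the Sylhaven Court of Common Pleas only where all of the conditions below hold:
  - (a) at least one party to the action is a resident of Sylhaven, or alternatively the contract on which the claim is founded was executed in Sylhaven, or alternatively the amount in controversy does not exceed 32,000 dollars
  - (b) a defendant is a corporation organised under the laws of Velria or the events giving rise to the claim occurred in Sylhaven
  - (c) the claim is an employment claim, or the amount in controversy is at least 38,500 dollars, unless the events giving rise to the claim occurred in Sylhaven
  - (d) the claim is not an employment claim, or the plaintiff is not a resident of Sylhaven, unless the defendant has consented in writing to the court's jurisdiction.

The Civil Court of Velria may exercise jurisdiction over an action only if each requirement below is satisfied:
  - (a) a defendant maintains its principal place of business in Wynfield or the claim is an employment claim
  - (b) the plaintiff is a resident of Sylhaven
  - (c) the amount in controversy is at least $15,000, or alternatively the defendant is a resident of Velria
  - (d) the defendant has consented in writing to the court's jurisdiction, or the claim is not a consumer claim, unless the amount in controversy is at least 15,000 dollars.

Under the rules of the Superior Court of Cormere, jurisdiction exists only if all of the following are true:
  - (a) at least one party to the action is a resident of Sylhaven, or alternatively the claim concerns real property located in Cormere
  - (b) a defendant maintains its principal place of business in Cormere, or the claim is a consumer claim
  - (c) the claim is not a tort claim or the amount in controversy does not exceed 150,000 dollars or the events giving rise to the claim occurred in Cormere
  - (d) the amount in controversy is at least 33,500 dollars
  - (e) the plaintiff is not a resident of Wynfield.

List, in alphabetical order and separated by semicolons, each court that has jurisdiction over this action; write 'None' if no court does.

The Sylhaven Court of Common Pleas:
  (a) Hollis Fennick resides in Sylhaven — that alternative is enough. Satisfied.
  (b) The operative events occurred in Sylhaven — that alternative is enough. Condition met.
  (c) The claim is a consumer claim, not an employment claim; the amount in controversy is USD 35,250, below the $38,500 floor — every alternative fails. The proviso rescues it, though: the operative events occurred in Sylhaven. Met.
  (d) The claim is a consumer claim, not an employment claim — that alternative is enough. Met.
  → All conditions met; jurisdiction exists.
The Civil Court of Velria:
  (a) No defendant is a corporation; the claim is a consumer claim, not an employment claim — none of the alternatives is met. Fails.
  (b) The plaintiff resides in Sylhaven. Satisfied.
  (c) The amount in controversy is $35,250, which meets the USD 15,000 floor, which satisfies one of the alternatives. Condition met.
  (d) No such written consent has been filed; the claim is a consumer claim — every alternative fails. But the amount in controversy is 35,250 dollars, which meets the USD 15,000 floor, and the 'unless' clause therefore excuses the requirement. Satisfied.
  → Not every requirement is met — no jurisdiction.
The Superior Court of Cormere:
  (a) Hollis Fennick resides in Sylhaven, which satisfies one of the alternatives. Met.
  (b) The claim is a consumer claim, so one alternative holds. Met.
  (c) The claim is a consumer claim, not a tort claim, so one alternative holds. Satisfied.
  (d) The amount in controversy is 35,250 dollars, which meets the $33,500 floor. Condition met.
  (e) The plaintiff resides in Sylhaven, which is not Wynfield. Condition met.
  → All conditions met; jurisdiction exists.

the Superior Court of Cormere; the Sylhaven Court of Common Pleas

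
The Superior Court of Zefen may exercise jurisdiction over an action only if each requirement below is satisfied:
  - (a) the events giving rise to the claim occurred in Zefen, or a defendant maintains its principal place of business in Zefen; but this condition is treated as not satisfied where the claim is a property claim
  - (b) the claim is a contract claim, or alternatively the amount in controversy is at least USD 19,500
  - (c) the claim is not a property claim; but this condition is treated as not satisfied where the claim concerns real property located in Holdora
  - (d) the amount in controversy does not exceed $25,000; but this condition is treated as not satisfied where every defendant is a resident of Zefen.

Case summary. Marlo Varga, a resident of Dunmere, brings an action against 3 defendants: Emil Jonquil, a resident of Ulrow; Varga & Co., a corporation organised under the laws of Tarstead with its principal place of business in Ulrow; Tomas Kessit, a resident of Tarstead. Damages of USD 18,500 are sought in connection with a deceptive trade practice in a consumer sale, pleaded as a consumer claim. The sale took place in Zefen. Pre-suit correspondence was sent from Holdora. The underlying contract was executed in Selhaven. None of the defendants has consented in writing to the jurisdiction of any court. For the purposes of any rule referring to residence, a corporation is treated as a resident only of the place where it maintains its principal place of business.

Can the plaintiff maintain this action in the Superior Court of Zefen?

The Superior Court of Zefen:
  (a) The operative events occurred in Zefen, so one alternative holds. The exception is not triggered, since the claim is a consumer claim, not a property claim. Met.
  (b) The claim is a consumer claim, not a contract claim; the amount in controversy is $18,500, below the 19,500 dollars floor — every alternative fails. Condition not met.
  (c) The claim is a consumer claim, not a property claim. The carve-out does not apply: the claim does not concern real property. Condition met.
  (d) The amount in controversy is USD 18,500, within the $25,000 ceiling. And the carve-out is inapplicable — the defendants reside as follows — Emil Jonquil in Ulrow, Varga & Co. in Ulrow, Tomas Kessit in Tarstead — not all in Zefen. Satisfied.
  → At least one condition fails; no jurisdiction.

No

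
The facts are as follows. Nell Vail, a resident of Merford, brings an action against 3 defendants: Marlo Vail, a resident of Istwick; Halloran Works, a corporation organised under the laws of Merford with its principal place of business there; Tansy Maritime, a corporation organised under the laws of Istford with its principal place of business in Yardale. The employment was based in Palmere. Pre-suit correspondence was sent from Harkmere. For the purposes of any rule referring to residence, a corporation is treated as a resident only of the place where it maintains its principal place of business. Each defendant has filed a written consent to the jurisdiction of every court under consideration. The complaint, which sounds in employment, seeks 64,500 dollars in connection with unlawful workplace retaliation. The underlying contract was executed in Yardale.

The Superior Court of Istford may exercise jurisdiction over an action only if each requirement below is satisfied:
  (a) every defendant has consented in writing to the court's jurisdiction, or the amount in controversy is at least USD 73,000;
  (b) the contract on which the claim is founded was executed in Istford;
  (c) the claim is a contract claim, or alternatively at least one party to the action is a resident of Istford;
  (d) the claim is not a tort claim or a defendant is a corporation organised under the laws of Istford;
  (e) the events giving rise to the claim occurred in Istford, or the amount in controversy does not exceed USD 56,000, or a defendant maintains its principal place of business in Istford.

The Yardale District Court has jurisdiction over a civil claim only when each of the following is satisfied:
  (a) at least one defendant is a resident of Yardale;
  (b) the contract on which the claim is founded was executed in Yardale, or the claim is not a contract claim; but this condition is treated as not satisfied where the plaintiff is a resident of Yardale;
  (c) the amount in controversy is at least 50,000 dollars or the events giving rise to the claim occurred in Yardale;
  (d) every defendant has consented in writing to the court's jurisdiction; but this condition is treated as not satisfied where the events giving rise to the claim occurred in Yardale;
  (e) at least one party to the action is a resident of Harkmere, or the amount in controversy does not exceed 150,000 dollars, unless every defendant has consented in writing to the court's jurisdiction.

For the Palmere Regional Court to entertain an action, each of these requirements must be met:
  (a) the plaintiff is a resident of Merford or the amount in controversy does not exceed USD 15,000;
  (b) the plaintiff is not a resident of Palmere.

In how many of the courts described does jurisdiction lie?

2

The Superior Court of Istford:
  (a) Every defendant has filed written consent — that alternative is enough. Satisfied.
  (b) The contract was executed in Yardale, not Istford. Not met.
  (c) The claim is an employment claim, not a contract claim; no party resides in Istford — every alternative fails. Fails.
  (d) The claim is an employment claim, not a tort claim, so one alternative holds. Met.
  (e) The operative events occurred in Palmere, not Istford; the amount in controversy is $64,500, above the 56,000 dollars ceiling; the corporate defendant(s) have their principal place of business in Merford, Yardale, not Istford — every alternative fails. Condition not met.
  → At least one condition fails; no jurisdiction.
The Yardale District Court:
  (a) Tansy Maritime resides in Yardale. Satisfied.
  (b) The contract was executed in Yardale — that alternative is enough. The exception is not triggered, since the plaintiff resides in Merford, not Yardale. Satisfied.
  (c) The amount in controversy is USD 64,500, which meets the USD 50,000 floor, so this disjunct is met. Condition met.
  (d) Every defendant has filed written consent. And the carve-out is inapplicable — the operative events occurred in Palmere, not Yardale. Met.
  (e) The amount in controversy is USD 64,500, within the USD 150,000 ceiling — that alternative is enough. Met.
  → Jurisdiction lies.
The Palmere Regional Court:
  (a) The plaintiff resides in Merford, so this disjunct is met. Satisfied.
  (b) The plaintiff resides in Merford, which is not Palmere. Satisfied.
  → Every requirement is satisfied — jurisdiction.
Courts with jurisdiction: the Yardale District Court, the Palmere Regional Court — 2 in total.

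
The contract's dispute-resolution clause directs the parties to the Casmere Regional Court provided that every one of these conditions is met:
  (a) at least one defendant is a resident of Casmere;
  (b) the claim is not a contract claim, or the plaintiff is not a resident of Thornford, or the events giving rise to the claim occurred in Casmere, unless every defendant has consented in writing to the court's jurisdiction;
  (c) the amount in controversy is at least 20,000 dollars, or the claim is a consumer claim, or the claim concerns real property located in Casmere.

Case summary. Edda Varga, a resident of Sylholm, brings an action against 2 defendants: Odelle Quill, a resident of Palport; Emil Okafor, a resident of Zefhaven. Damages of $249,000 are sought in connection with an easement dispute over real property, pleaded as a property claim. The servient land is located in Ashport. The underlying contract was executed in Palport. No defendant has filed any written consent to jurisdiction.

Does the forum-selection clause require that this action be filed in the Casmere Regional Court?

No

The Casmere Regional Court:
  (a) No defendant resides in Casmere (they reside in Palport, Zefhaven). Fails.
  (b) The claim is a property claim, not a contract claim, which satisfies one of the alternatives. Satisfied.
  (c) The amount in controversy is USD 249,000, which meets the USD 20,000 floor — that alternative is enough. Satisfied.
  → Forum clause is not triggered.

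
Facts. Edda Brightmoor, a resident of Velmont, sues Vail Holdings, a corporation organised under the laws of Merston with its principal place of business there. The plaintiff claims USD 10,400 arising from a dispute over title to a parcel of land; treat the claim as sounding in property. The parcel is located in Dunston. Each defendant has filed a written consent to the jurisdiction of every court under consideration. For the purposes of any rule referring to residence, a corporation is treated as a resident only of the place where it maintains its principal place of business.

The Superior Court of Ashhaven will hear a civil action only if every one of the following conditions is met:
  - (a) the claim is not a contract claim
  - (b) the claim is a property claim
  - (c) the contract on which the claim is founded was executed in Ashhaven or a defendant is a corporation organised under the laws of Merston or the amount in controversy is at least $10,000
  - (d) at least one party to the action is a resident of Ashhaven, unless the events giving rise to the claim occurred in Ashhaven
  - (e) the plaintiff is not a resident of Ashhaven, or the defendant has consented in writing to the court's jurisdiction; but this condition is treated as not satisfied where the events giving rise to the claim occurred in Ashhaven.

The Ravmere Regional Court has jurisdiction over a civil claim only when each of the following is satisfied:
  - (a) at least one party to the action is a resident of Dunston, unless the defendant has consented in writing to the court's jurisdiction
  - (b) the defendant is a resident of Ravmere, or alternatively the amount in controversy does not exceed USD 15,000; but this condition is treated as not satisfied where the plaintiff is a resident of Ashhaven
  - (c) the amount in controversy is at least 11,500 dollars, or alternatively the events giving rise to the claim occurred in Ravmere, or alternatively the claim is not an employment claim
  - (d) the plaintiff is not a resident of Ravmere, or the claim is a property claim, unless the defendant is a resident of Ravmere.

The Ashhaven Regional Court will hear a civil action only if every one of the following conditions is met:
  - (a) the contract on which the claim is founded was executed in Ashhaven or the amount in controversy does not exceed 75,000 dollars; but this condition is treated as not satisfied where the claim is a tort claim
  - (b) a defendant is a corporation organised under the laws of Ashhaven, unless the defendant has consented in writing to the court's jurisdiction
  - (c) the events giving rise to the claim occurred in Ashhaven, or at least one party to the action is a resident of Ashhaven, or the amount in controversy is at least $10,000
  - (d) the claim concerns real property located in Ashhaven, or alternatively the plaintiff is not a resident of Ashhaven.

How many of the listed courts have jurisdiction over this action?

2

The Superior Court of Ashhaven:
  (a) The claim is a property claim, not a contract claim. Satisfied.
  (b) The claim is a property claim. Met.
  (c) Vail Holdings is organised under the laws of Merston, so this disjunct is met. Satisfied.
  (d) No party resides in Ashhaven. And the operative events occurred in Dunston, not Ashhaven, so the proviso does not save it. Not satisfied.
  (e) The plaintiff resides in Velmont, which is not Ashhaven, so this disjunct is met. And the carve-out is inapplicable — the operative events occurred in Dunston, not Ashhaven. Condition met.
  → At least one condition fails; no jurisdiction.
The Ravmere Regional Court:
  (a) No party resides in Dunston. But every defendant has filed written consent, and the 'unless' clause therefore excuses the requirement. Condition met.
  (b) The amount in controversy is 10,400 dollars, within the USD 15,000 ceiling — that alternative is enough. And the carve-out is inapplicable — the plaintiff resides in Velmont, not Ashhaven. Condition met.
  (c) The claim is a property claim, not an employment claim — that alternative is enough. Met.
  (d) The plaintiff resides in Velmont, which is not Ravmere, so one alternative holds. Condition met.
  → Jurisdiction lies.
The Ashhaven Regional Court:
  (a) The amount in controversy is USD 10,400, within the USD 75,000 ceiling — that alternative is enough. And the carve-out is inapplicable — the claim is a property claim, not a tort claim. Satisfied.
  (b) The corporate defendant(s) are organised in Merston, not Ashhaven. But every defendant has filed written consent, and the 'unless' clause therefore excuses the requirement. Met.
  (c) The amount in controversy is $10,400, which meets the 10,000 dollars floor, so one alternative holds. Condition met.
  (d) The plaintiff resides in Velmont, which is not Ashhaven — that alternative is enough. Condition met.
  → Jurisdiction lies.
Courts with jurisdiction: the Ravmere Regional Court, the Ashhaven Regional Court — 2 in total.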